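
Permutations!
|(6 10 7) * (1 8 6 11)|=6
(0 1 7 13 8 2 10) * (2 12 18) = (0 1 7 13 8 12 18 2 10) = [1, 7, 10, 3, 4, 5, 6, 13, 12, 9, 0, 11, 18, 8, 14, 15, 16, 17, 2]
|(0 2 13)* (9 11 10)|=3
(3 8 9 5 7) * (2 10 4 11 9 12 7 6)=(2 10 4 11 9 5 6)(3 8 12 7)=[0, 1, 10, 8, 11, 6, 2, 3, 12, 5, 4, 9, 7]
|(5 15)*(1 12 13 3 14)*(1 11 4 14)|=12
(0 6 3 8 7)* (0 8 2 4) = (0 6 3 2 4)(7 8) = [6, 1, 4, 2, 0, 5, 3, 8, 7]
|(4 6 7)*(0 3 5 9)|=12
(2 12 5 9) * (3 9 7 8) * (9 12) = (2 9)(3 12 5 7 8) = [0, 1, 9, 12, 4, 7, 6, 8, 3, 2, 10, 11, 5]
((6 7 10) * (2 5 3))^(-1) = ((2 5 3)(6 7 10))^(-1) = (2 3 5)(6 10 7)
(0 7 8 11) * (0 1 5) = (0 7 8 11 1 5) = [7, 5, 2, 3, 4, 0, 6, 8, 11, 9, 10, 1]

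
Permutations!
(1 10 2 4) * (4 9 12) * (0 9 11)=(0 9 12 4 1 10 2 11)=[9, 10, 11, 3, 1, 5, 6, 7, 8, 12, 2, 0, 4]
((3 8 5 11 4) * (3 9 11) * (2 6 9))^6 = (2 6 9 11 4)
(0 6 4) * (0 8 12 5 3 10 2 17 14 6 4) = (0 4 8 12 5 3 10 2 17 14 6) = [4, 1, 17, 10, 8, 3, 0, 7, 12, 9, 2, 11, 5, 13, 6, 15, 16, 14]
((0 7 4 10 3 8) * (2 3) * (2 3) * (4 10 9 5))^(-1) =(0 8 3 10 7)(4 5 9)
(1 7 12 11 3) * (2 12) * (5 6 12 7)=(1 5 6 12 11 3)(2 7)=[0, 5, 7, 1, 4, 6, 12, 2, 8, 9, 10, 3, 11]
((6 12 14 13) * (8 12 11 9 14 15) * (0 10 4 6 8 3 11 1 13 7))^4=((0 10 4 6 1 13 8 12 15 3 11 9 14 7))^4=(0 1 15 14 4 8 11)(3 7 6 12 9 10 13)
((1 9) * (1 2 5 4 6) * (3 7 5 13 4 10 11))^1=((1 9 2 13 4 6)(3 7 5 10 11))^1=(1 9 2 13 4 6)(3 7 5 10 11)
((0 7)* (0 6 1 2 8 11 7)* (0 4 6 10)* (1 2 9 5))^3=((0 4 6 2 8 11 7 10)(1 9 5))^3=(0 2 7 4 8 10 6 11)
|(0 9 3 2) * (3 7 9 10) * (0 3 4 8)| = 4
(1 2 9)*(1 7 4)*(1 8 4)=(1 2 9 7)(4 8)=[0, 2, 9, 3, 8, 5, 6, 1, 4, 7]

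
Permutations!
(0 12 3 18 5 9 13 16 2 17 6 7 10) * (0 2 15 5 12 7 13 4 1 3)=(0 7 10 2 17 6 13 16 15 5 9 4 1 3 18 12)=[7, 3, 17, 18, 1, 9, 13, 10, 8, 4, 2, 11, 0, 16, 14, 5, 15, 6, 12]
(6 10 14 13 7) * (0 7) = (0 7 6 10 14 13) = [7, 1, 2, 3, 4, 5, 10, 6, 8, 9, 14, 11, 12, 0, 13]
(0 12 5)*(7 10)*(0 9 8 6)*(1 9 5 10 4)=(0 12 10 7 4 1 9 8 6)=[12, 9, 2, 3, 1, 5, 0, 4, 6, 8, 7, 11, 10]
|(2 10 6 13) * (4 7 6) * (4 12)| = |(2 10 12 4 7 6 13)| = 7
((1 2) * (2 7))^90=((1 7 2))^90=(7)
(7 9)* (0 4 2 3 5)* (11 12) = (0 4 2 3 5)(7 9)(11 12) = [4, 1, 3, 5, 2, 0, 6, 9, 8, 7, 10, 12, 11]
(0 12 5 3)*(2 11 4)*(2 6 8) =(0 12 5 3)(2 11 4 6 8) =[12, 1, 11, 0, 6, 3, 8, 7, 2, 9, 10, 4, 5]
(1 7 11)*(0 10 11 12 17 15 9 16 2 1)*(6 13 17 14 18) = (0 10 11)(1 7 12 14 18 6 13 17 15 9 16 2) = [10, 7, 1, 3, 4, 5, 13, 12, 8, 16, 11, 0, 14, 17, 18, 9, 2, 15, 6]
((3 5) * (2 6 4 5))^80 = ((2 6 4 5 3))^80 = (6)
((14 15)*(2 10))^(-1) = ((2 10)(14 15))^(-1) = (2 10)(14 15)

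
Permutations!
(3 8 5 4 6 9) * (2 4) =[0, 1, 4, 8, 6, 2, 9, 7, 5, 3] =(2 4 6 9 3 8 5)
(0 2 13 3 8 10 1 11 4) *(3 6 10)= [2, 11, 13, 8, 0, 5, 10, 7, 3, 9, 1, 4, 12, 6]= (0 2 13 6 10 1 11 4)(3 8)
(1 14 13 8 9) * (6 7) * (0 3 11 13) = (0 3 11 13 8 9 1 14)(6 7) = [3, 14, 2, 11, 4, 5, 7, 6, 9, 1, 10, 13, 12, 8, 0]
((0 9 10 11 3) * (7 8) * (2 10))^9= ((0 9 2 10 11 3)(7 8))^9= (0 10)(2 3)(7 8)(9 11)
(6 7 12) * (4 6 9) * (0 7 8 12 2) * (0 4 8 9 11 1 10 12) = (0 7 2 4 6 9 8)(1 10 12 11) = [7, 10, 4, 3, 6, 5, 9, 2, 0, 8, 12, 1, 11]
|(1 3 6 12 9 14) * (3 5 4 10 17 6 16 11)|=|(1 5 4 10 17 6 12 9 14)(3 16 11)|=9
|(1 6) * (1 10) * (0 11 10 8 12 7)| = 8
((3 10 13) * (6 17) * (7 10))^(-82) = (17)(3 10)(7 13)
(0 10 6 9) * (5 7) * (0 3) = (0 10 6 9 3)(5 7) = [10, 1, 2, 0, 4, 7, 9, 5, 8, 3, 6]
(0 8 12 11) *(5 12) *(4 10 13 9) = (0 8 5 12 11)(4 10 13 9) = [8, 1, 2, 3, 10, 12, 6, 7, 5, 4, 13, 0, 11, 9]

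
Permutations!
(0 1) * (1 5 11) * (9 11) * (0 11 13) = [5, 11, 2, 3, 4, 9, 6, 7, 8, 13, 10, 1, 12, 0] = (0 5 9 13)(1 11)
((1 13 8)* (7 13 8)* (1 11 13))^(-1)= ((1 8 11 13 7))^(-1)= (1 7 13 11 8)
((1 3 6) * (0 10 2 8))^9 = (0 10 2 8)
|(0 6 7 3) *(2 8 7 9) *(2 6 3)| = 6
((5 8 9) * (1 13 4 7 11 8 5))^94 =(1 7 9 4 8 13 11)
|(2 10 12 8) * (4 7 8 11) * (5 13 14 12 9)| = 11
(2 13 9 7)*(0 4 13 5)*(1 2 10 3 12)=(0 4 13 9 7 10 3 12 1 2 5)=[4, 2, 5, 12, 13, 0, 6, 10, 8, 7, 3, 11, 1, 9]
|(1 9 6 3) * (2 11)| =4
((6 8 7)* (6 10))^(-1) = (6 10 7 8)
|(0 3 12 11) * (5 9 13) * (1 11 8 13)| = 9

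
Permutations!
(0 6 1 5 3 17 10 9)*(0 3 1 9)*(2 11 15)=[6, 5, 11, 17, 4, 1, 9, 7, 8, 3, 0, 15, 12, 13, 14, 2, 16, 10]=(0 6 9 3 17 10)(1 5)(2 11 15)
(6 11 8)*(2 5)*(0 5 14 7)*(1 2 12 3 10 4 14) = (0 5 12 3 10 4 14 7)(1 2)(6 11 8) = [5, 2, 1, 10, 14, 12, 11, 0, 6, 9, 4, 8, 3, 13, 7]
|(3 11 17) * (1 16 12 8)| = 12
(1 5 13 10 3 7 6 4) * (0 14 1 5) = [14, 0, 2, 7, 5, 13, 4, 6, 8, 9, 3, 11, 12, 10, 1] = (0 14 1)(3 7 6 4 5 13 10)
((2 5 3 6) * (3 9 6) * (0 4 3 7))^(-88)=((0 4 3 7)(2 5 9 6))^(-88)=(9)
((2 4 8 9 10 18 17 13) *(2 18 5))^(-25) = (2 5 10 9 8 4)(13 17 18)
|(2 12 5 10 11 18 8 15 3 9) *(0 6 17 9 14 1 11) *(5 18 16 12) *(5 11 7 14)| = 42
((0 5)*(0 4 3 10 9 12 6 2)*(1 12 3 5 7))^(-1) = (0 2 6 12 1 7)(3 9 10)(4 5) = ((0 7 1 12 6 2)(3 10 9)(4 5))^(-1)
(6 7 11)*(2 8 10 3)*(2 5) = (2 8 10 3 5)(6 7 11) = [0, 1, 8, 5, 4, 2, 7, 11, 10, 9, 3, 6]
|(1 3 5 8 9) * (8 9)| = |(1 3 5 9)| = 4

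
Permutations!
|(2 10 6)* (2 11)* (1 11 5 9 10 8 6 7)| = 9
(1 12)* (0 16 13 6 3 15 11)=(0 16 13 6 3 15 11)(1 12)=[16, 12, 2, 15, 4, 5, 3, 7, 8, 9, 10, 0, 1, 6, 14, 11, 13]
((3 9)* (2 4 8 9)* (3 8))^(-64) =(9)(2 3 4) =((2 4 3)(8 9))^(-64)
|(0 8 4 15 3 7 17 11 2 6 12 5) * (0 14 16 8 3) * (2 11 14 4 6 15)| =13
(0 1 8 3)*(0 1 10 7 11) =(0 10 7 11)(1 8 3) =[10, 8, 2, 1, 4, 5, 6, 11, 3, 9, 7, 0]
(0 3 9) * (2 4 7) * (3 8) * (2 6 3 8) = (0 2 4 7 6 3 9) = [2, 1, 4, 9, 7, 5, 3, 6, 8, 0]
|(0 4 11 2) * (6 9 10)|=12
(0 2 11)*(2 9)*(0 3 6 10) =(0 9 2 11 3 6 10) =[9, 1, 11, 6, 4, 5, 10, 7, 8, 2, 0, 3]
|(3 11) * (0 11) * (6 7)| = |(0 11 3)(6 7)| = 6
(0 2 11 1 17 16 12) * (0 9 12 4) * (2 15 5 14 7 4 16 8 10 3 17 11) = (0 15 5 14 7 4)(1 11)(3 17 8 10)(9 12) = [15, 11, 2, 17, 0, 14, 6, 4, 10, 12, 3, 1, 9, 13, 7, 5, 16, 8]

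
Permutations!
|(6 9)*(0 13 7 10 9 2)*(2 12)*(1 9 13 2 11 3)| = 6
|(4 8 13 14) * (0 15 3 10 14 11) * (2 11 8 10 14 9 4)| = |(0 15 3 14 2 11)(4 10 9)(8 13)| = 6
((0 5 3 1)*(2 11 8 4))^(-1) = (0 1 3 5)(2 4 8 11)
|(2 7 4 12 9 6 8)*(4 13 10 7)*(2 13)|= 9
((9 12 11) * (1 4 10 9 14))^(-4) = ((1 4 10 9 12 11 14))^(-4) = (1 9 14 10 11 4 12)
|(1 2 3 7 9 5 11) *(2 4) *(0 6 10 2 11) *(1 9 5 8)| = 35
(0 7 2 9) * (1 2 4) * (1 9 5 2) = (0 7 4 9)(2 5) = [7, 1, 5, 3, 9, 2, 6, 4, 8, 0]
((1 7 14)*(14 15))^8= (15)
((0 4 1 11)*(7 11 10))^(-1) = (0 11 7 10 1 4)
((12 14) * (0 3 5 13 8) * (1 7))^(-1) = (0 8 13 5 3)(1 7)(12 14)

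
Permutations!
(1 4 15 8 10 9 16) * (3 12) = (1 4 15 8 10 9 16)(3 12) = [0, 4, 2, 12, 15, 5, 6, 7, 10, 16, 9, 11, 3, 13, 14, 8, 1]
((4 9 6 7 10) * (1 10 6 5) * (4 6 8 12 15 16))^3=(1 7 15 9 10 8 16 5 6 12 4)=((1 10 6 7 8 12 15 16 4 9 5))^3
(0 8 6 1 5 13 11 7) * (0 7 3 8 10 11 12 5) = [10, 0, 2, 8, 4, 13, 1, 7, 6, 9, 11, 3, 5, 12] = (0 10 11 3 8 6 1)(5 13 12)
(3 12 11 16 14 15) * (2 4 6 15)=(2 4 6 15 3 12 11 16 14)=[0, 1, 4, 12, 6, 5, 15, 7, 8, 9, 10, 16, 11, 13, 2, 3, 14]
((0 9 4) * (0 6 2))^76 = (0 9 4 6 2)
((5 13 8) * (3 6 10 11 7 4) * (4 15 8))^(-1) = (3 4 13 5 8 15 7 11 10 6) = ((3 6 10 11 7 15 8 5 13 4))^(-1)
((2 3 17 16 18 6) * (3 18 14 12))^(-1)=((2 18 6)(3 17 16 14 12))^(-1)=(2 6 18)(3 12 14 16 17)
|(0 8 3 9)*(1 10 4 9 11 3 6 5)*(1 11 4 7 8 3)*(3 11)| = 11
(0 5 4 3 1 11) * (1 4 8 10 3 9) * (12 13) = (0 5 8 10 3 4 9 1 11)(12 13) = [5, 11, 2, 4, 9, 8, 6, 7, 10, 1, 3, 0, 13, 12]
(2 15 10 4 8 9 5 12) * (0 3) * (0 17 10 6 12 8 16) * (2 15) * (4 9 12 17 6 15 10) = (0 3 6 17 4 16)(5 8 12 10 9) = [3, 1, 2, 6, 16, 8, 17, 7, 12, 5, 9, 11, 10, 13, 14, 15, 0, 4]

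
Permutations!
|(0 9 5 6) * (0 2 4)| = |(0 9 5 6 2 4)| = 6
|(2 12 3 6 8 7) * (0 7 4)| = 8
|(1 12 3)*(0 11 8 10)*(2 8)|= |(0 11 2 8 10)(1 12 3)|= 15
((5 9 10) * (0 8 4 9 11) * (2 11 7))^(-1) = ((0 8 4 9 10 5 7 2 11))^(-1) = (0 11 2 7 5 10 9 4 8)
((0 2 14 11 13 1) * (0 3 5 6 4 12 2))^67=((1 3 5 6 4 12 2 14 11 13))^67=(1 14 4 3 11 12 5 13 2 6)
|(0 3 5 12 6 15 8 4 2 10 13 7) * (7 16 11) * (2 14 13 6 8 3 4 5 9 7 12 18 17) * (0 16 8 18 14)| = |(0 4)(2 10 6 15 3 9 7 16 11 12 18 17)(5 14 13 8)| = 12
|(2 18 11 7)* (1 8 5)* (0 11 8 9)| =9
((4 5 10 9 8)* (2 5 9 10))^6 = (10)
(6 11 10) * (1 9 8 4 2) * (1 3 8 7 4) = (1 9 7 4 2 3 8)(6 11 10) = [0, 9, 3, 8, 2, 5, 11, 4, 1, 7, 6, 10]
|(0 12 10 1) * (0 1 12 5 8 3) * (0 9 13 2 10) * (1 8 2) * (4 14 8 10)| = 12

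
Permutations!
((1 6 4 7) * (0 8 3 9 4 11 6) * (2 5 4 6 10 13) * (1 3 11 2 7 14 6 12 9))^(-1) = (0 1 3 7 13 10 11 8)(2 6 14 4 5)(9 12)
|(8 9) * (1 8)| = |(1 8 9)| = 3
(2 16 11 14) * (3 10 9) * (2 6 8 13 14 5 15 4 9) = (2 16 11 5 15 4 9 3 10)(6 8 13 14) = [0, 1, 16, 10, 9, 15, 8, 7, 13, 3, 2, 5, 12, 14, 6, 4, 11]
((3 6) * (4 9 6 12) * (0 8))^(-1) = ((0 8)(3 12 4 9 6))^(-1) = (0 8)(3 6 9 4 12)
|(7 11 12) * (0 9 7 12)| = |(12)(0 9 7 11)| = 4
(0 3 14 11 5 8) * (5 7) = (0 3 14 11 7 5 8) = [3, 1, 2, 14, 4, 8, 6, 5, 0, 9, 10, 7, 12, 13, 11]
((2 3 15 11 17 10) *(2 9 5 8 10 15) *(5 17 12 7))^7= (2 3)(5 12 15 9 8 7 11 17 10)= ((2 3)(5 8 10 9 17 15 11 12 7))^7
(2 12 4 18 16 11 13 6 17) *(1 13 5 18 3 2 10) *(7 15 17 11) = (1 13 6 11 5 18 16 7 15 17 10)(2 12 4 3) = [0, 13, 12, 2, 3, 18, 11, 15, 8, 9, 1, 5, 4, 6, 14, 17, 7, 10, 16]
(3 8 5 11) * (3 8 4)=(3 4)(5 11 8)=[0, 1, 2, 4, 3, 11, 6, 7, 5, 9, 10, 8]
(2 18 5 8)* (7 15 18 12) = (2 12 7 15 18 5 8) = [0, 1, 12, 3, 4, 8, 6, 15, 2, 9, 10, 11, 7, 13, 14, 18, 16, 17, 5]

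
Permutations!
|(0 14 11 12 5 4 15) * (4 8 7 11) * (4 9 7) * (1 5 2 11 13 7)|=24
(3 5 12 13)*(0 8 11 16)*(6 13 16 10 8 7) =(0 7 6 13 3 5 12 16)(8 11 10) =[7, 1, 2, 5, 4, 12, 13, 6, 11, 9, 8, 10, 16, 3, 14, 15, 0]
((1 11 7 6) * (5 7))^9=((1 11 5 7 6))^9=(1 6 7 5 11)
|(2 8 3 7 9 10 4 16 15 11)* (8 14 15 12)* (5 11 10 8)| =36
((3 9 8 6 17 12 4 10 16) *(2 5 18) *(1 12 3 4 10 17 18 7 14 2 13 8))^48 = ((1 12 10 16 4 17 3 9)(2 5 7 14)(6 18 13 8))^48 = (18)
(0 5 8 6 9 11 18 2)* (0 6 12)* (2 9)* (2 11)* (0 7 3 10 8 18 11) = (0 5 18 9 2 6)(3 10 8 12 7) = [5, 1, 6, 10, 4, 18, 0, 3, 12, 2, 8, 11, 7, 13, 14, 15, 16, 17, 9]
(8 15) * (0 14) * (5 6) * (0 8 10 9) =(0 14 8 15 10 9)(5 6) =[14, 1, 2, 3, 4, 6, 5, 7, 15, 0, 9, 11, 12, 13, 8, 10]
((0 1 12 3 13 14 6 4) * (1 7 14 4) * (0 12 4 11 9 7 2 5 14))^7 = (0 12 2 3 5 13 14 11 6 9 1 7 4)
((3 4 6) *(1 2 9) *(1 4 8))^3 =(1 4 8 9 3 2 6)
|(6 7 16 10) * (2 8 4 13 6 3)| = 9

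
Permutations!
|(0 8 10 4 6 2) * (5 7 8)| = 8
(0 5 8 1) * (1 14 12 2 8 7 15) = [5, 0, 8, 3, 4, 7, 6, 15, 14, 9, 10, 11, 2, 13, 12, 1] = (0 5 7 15 1)(2 8 14 12)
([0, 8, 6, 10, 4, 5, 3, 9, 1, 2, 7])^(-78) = (10)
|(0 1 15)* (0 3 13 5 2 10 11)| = |(0 1 15 3 13 5 2 10 11)| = 9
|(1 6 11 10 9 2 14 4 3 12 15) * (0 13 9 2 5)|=20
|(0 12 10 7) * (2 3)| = |(0 12 10 7)(2 3)| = 4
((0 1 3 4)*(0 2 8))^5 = ((0 1 3 4 2 8))^5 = (0 8 2 4 3 1)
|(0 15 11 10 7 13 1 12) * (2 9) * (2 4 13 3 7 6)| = |(0 15 11 10 6 2 9 4 13 1 12)(3 7)| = 22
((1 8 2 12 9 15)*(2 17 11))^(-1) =(1 15 9 12 2 11 17 8)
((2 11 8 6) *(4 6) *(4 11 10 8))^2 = (2 8 4)(6 10 11)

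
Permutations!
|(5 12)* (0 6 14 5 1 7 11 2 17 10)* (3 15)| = 22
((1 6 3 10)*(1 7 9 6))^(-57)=(3 9 10 6 7)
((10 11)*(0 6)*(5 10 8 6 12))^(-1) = (0 6 8 11 10 5 12)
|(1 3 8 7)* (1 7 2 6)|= 5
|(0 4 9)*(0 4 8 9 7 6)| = 6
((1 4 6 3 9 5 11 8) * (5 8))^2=((1 4 6 3 9 8)(5 11))^2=(11)(1 6 9)(3 8 4)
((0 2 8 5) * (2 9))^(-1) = (0 5 8 2 9)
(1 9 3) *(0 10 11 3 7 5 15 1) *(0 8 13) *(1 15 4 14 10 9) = (15)(0 9 7 5 4 14 10 11 3 8 13) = [9, 1, 2, 8, 14, 4, 6, 5, 13, 7, 11, 3, 12, 0, 10, 15]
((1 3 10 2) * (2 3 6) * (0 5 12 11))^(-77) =(0 11 12 5)(1 6 2)(3 10)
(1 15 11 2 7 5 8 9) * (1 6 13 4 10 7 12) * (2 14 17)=[0, 15, 12, 3, 10, 8, 13, 5, 9, 6, 7, 14, 1, 4, 17, 11, 16, 2]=(1 15 11 14 17 2 12)(4 10 7 5 8 9 6 13)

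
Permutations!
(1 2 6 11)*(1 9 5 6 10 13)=(1 2 10 13)(5 6 11 9)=[0, 2, 10, 3, 4, 6, 11, 7, 8, 5, 13, 9, 12, 1]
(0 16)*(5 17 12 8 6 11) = (0 16)(5 17 12 8 6 11) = [16, 1, 2, 3, 4, 17, 11, 7, 6, 9, 10, 5, 8, 13, 14, 15, 0, 12]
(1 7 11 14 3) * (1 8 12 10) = [0, 7, 2, 8, 4, 5, 6, 11, 12, 9, 1, 14, 10, 13, 3] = (1 7 11 14 3 8 12 10)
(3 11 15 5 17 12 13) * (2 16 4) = (2 16 4)(3 11 15 5 17 12 13) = [0, 1, 16, 11, 2, 17, 6, 7, 8, 9, 10, 15, 13, 3, 14, 5, 4, 12]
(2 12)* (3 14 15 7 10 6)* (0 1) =(0 1)(2 12)(3 14 15 7 10 6) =[1, 0, 12, 14, 4, 5, 3, 10, 8, 9, 6, 11, 2, 13, 15, 7]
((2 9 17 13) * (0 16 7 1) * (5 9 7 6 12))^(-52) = (0 12 17 7 16 5 13 1 6 9 2)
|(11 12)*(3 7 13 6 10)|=10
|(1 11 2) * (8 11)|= 4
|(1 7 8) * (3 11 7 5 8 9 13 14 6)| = 21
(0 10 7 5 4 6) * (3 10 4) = (0 4 6)(3 10 7 5) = [4, 1, 2, 10, 6, 3, 0, 5, 8, 9, 7]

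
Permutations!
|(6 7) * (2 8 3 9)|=4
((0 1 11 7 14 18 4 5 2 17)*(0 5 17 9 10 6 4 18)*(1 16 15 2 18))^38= (0 17 16 5 15 18 2 1 9 11 10 7 6 14 4)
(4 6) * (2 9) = [0, 1, 9, 3, 6, 5, 4, 7, 8, 2] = (2 9)(4 6)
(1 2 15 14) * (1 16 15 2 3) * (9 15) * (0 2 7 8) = [2, 3, 7, 1, 4, 5, 6, 8, 0, 15, 10, 11, 12, 13, 16, 14, 9] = (0 2 7 8)(1 3)(9 15 14 16)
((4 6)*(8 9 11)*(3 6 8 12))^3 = ((3 6 4 8 9 11 12))^3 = (3 8 12 4 11 6 9)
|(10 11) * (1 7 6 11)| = |(1 7 6 11 10)| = 5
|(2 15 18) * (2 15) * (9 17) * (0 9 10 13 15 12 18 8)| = 14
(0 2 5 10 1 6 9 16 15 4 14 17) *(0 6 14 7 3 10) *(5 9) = (0 2 9 16 15 4 7 3 10 1 14 17 6 5) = [2, 14, 9, 10, 7, 0, 5, 3, 8, 16, 1, 11, 12, 13, 17, 4, 15, 6]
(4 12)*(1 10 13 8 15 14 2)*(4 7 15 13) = [0, 10, 1, 3, 12, 5, 6, 15, 13, 9, 4, 11, 7, 8, 2, 14] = (1 10 4 12 7 15 14 2)(8 13)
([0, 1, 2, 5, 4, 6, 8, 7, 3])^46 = [0, 1, 2, 6, 4, 8, 3, 7, 5]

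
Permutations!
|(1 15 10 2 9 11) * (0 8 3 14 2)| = 10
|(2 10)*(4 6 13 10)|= |(2 4 6 13 10)|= 5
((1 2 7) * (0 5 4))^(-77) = ((0 5 4)(1 2 7))^(-77) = (0 5 4)(1 2 7)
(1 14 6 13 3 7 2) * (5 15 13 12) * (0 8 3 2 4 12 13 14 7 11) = (0 8 3 11)(1 7 4 12 5 15 14 6 13 2) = [8, 7, 1, 11, 12, 15, 13, 4, 3, 9, 10, 0, 5, 2, 6, 14]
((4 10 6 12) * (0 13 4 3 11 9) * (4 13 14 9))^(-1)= ((0 14 9)(3 11 4 10 6 12))^(-1)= (0 9 14)(3 12 6 10 4 11)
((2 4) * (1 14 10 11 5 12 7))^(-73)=((1 14 10 11 5 12 7)(2 4))^(-73)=(1 5 14 12 10 7 11)(2 4)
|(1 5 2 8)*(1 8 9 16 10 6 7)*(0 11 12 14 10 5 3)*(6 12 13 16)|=|(0 11 13 16 5 2 9 6 7 1 3)(10 12 14)|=33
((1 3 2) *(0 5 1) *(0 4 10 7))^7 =(0 7 10 4 2 3 1 5)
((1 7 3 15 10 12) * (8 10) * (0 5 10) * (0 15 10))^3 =((0 5)(1 7 3 10 12)(8 15))^3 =(0 5)(1 10 7 12 3)(8 15)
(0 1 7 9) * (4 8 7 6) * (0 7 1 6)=(0 6 4 8 1)(7 9)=[6, 0, 2, 3, 8, 5, 4, 9, 1, 7]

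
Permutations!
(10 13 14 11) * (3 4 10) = (3 4 10 13 14 11) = [0, 1, 2, 4, 10, 5, 6, 7, 8, 9, 13, 3, 12, 14, 11]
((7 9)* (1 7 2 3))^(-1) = ((1 7 9 2 3))^(-1) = (1 3 2 9 7)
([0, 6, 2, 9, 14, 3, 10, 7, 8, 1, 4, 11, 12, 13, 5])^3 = (1 4 3 6 14 9 10 5)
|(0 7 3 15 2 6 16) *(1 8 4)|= 21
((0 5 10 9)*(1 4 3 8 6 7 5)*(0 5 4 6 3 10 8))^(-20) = ((0 1 6 7 4 10 9 5 8 3))^(-20) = (10)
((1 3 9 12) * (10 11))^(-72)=((1 3 9 12)(10 11))^(-72)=(12)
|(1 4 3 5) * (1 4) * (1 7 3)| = |(1 7 3 5 4)| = 5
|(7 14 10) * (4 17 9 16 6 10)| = 8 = |(4 17 9 16 6 10 7 14)|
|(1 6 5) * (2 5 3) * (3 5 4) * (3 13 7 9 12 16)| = |(1 6 5)(2 4 13 7 9 12 16 3)| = 24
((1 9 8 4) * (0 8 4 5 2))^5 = ((0 8 5 2)(1 9 4))^5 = (0 8 5 2)(1 4 9)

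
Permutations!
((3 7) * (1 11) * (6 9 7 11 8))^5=(1 3 9 8 11 7 6)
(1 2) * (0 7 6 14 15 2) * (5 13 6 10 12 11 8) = [7, 0, 1, 3, 4, 13, 14, 10, 5, 9, 12, 8, 11, 6, 15, 2] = (0 7 10 12 11 8 5 13 6 14 15 2 1)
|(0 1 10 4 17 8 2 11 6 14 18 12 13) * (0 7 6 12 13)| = 45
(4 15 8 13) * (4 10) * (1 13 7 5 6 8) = [0, 13, 2, 3, 15, 6, 8, 5, 7, 9, 4, 11, 12, 10, 14, 1] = (1 13 10 4 15)(5 6 8 7)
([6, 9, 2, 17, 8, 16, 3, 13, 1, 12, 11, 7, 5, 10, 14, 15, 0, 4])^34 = (0 6 3 17 4 8 1 9 12 5 16)(7 10)(11 13)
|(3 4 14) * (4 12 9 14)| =4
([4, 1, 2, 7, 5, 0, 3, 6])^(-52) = [5, 1, 2, 6, 0, 4, 7, 3]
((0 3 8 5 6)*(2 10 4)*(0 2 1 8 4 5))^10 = (2 5)(6 10)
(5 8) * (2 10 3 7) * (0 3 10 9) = (10)(0 3 7 2 9)(5 8) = [3, 1, 9, 7, 4, 8, 6, 2, 5, 0, 10]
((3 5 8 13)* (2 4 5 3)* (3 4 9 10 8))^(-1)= (2 13 8 10 9)(3 5 4)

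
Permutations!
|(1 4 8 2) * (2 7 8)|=|(1 4 2)(7 8)|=6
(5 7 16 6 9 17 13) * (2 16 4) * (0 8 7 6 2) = (0 8 7 4)(2 16)(5 6 9 17 13) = [8, 1, 16, 3, 0, 6, 9, 4, 7, 17, 10, 11, 12, 5, 14, 15, 2, 13]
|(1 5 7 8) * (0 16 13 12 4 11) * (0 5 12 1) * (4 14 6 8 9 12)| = 13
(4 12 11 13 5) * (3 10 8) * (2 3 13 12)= (2 3 10 8 13 5 4)(11 12)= [0, 1, 3, 10, 2, 4, 6, 7, 13, 9, 8, 12, 11, 5]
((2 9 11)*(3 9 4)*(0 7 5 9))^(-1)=(0 3 4 2 11 9 5 7)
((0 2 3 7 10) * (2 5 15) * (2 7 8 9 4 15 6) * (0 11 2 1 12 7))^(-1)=((0 5 6 1 12 7 10 11 2 3 8 9 4 15))^(-1)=(0 15 4 9 8 3 2 11 10 7 12 1 6 5)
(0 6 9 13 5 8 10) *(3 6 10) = (0 10)(3 6 9 13 5 8) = [10, 1, 2, 6, 4, 8, 9, 7, 3, 13, 0, 11, 12, 5]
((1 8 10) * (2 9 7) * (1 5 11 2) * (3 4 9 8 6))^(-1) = (1 7 9 4 3 6)(2 11 5 10 8)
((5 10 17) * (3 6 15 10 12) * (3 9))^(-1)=(3 9 12 5 17 10 15 6)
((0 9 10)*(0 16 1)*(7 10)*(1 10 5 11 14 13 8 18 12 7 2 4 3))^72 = (18)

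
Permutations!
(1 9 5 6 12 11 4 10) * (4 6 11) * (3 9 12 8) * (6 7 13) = (1 12 4 10)(3 9 5 11 7 13 6 8) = [0, 12, 2, 9, 10, 11, 8, 13, 3, 5, 1, 7, 4, 6]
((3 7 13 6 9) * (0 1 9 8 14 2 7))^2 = ((0 1 9 3)(2 7 13 6 8 14))^2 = (0 9)(1 3)(2 13 8)(6 14 7)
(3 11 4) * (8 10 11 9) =(3 9 8 10 11 4) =[0, 1, 2, 9, 3, 5, 6, 7, 10, 8, 11, 4]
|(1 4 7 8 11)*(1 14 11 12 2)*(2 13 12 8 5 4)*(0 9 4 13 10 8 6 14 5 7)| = |(0 9 4)(1 2)(5 13 12 10 8 6 14 11)| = 24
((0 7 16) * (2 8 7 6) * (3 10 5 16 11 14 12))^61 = (0 6 2 8 7 11 14 12 3 10 5 16)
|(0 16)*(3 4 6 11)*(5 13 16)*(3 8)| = 20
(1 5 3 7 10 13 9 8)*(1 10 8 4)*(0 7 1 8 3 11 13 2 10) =(0 7 3 1 5 11 13 9 4 8)(2 10) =[7, 5, 10, 1, 8, 11, 6, 3, 0, 4, 2, 13, 12, 9]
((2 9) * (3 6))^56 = (9)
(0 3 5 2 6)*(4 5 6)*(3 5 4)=(0 5 2 3 6)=[5, 1, 3, 6, 4, 2, 0]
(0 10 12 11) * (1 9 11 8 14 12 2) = (0 10 2 1 9 11)(8 14 12) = [10, 9, 1, 3, 4, 5, 6, 7, 14, 11, 2, 0, 8, 13, 12]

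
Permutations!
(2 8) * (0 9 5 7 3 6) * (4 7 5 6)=(0 9 6)(2 8)(3 4 7)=[9, 1, 8, 4, 7, 5, 0, 3, 2, 6]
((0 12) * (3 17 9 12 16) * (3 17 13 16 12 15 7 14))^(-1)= (0 12)(3 14 7 15 9 17 16 13)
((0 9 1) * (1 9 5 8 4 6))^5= ((9)(0 5 8 4 6 1))^5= (9)(0 1 6 4 8 5)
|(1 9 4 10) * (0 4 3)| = |(0 4 10 1 9 3)| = 6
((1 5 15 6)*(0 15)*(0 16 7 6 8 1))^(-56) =(16)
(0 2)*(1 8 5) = (0 2)(1 8 5) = [2, 8, 0, 3, 4, 1, 6, 7, 5]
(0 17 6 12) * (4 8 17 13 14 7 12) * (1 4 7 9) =(0 13 14 9 1 4 8 17 6 7 12) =[13, 4, 2, 3, 8, 5, 7, 12, 17, 1, 10, 11, 0, 14, 9, 15, 16, 6]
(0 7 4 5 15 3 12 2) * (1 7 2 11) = [2, 7, 0, 12, 5, 15, 6, 4, 8, 9, 10, 1, 11, 13, 14, 3] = (0 2)(1 7 4 5 15 3 12 11)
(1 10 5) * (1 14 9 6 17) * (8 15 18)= [0, 10, 2, 3, 4, 14, 17, 7, 15, 6, 5, 11, 12, 13, 9, 18, 16, 1, 8]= (1 10 5 14 9 6 17)(8 15 18)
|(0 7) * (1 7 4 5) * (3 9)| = |(0 4 5 1 7)(3 9)| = 10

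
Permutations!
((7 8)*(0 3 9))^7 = (0 3 9)(7 8)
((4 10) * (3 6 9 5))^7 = (3 5 9 6)(4 10)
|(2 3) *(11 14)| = |(2 3)(11 14)| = 2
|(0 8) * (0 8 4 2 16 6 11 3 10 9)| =9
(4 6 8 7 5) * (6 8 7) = (4 8 6 7 5) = [0, 1, 2, 3, 8, 4, 7, 5, 6]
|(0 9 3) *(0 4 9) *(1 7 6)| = |(1 7 6)(3 4 9)| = 3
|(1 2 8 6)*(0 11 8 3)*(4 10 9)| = |(0 11 8 6 1 2 3)(4 10 9)| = 21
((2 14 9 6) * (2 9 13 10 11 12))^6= (14)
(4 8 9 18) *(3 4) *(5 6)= (3 4 8 9 18)(5 6)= [0, 1, 2, 4, 8, 6, 5, 7, 9, 18, 10, 11, 12, 13, 14, 15, 16, 17, 3]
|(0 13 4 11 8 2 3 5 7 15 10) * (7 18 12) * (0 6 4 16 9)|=12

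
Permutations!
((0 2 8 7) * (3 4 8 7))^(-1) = ((0 2 7)(3 4 8))^(-1) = (0 7 2)(3 8 4)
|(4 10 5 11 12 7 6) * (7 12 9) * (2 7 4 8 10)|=|(12)(2 7 6 8 10 5 11 9 4)|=9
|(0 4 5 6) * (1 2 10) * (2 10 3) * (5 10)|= 6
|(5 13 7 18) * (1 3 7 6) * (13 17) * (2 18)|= |(1 3 7 2 18 5 17 13 6)|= 9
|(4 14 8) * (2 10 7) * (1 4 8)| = |(1 4 14)(2 10 7)| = 3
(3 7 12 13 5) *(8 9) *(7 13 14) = [0, 1, 2, 13, 4, 3, 6, 12, 9, 8, 10, 11, 14, 5, 7] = (3 13 5)(7 12 14)(8 9)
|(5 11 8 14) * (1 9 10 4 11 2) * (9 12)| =10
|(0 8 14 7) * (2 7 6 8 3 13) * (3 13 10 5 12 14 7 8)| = 30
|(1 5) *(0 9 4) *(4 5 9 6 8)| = 12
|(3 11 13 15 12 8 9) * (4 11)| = |(3 4 11 13 15 12 8 9)| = 8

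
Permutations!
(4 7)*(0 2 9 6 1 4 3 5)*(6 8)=[2, 4, 9, 5, 7, 0, 1, 3, 6, 8]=(0 2 9 8 6 1 4 7 3 5)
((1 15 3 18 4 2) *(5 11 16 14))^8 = (1 3 4)(2 15 18)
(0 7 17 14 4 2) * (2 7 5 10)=(0 5 10 2)(4 7 17 14)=[5, 1, 0, 3, 7, 10, 6, 17, 8, 9, 2, 11, 12, 13, 4, 15, 16, 14]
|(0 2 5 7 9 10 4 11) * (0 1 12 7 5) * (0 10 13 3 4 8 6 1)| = |(0 2 10 8 6 1 12 7 9 13 3 4 11)| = 13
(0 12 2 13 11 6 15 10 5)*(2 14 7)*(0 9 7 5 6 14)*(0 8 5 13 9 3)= [12, 1, 9, 0, 4, 3, 15, 2, 5, 7, 6, 14, 8, 11, 13, 10]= (0 12 8 5 3)(2 9 7)(6 15 10)(11 14 13)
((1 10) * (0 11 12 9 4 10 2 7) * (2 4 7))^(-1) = (0 7 9 12 11)(1 10 4)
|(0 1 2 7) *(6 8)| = |(0 1 2 7)(6 8)| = 4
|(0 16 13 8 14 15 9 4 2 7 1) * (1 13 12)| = |(0 16 12 1)(2 7 13 8 14 15 9 4)| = 8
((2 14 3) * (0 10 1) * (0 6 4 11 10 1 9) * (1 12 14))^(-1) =(0 9 10 11 4 6 1 2 3 14 12)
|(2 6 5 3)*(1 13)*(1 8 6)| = |(1 13 8 6 5 3 2)| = 7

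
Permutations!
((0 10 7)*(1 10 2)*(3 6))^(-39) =((0 2 1 10 7)(3 6))^(-39) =(0 2 1 10 7)(3 6)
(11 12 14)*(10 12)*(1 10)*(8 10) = [0, 8, 2, 3, 4, 5, 6, 7, 10, 9, 12, 1, 14, 13, 11] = (1 8 10 12 14 11)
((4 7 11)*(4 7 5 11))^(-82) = (4 11)(5 7)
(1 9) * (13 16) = [0, 9, 2, 3, 4, 5, 6, 7, 8, 1, 10, 11, 12, 16, 14, 15, 13] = (1 9)(13 16)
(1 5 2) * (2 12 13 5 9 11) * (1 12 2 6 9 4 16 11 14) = (1 4 16 11 6 9 14)(2 12 13 5) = [0, 4, 12, 3, 16, 2, 9, 7, 8, 14, 10, 6, 13, 5, 1, 15, 11]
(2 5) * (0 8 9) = (0 8 9)(2 5) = [8, 1, 5, 3, 4, 2, 6, 7, 9, 0]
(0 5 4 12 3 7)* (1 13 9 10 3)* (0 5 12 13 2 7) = (0 12 1 2 7 5 4 13 9 10 3) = [12, 2, 7, 0, 13, 4, 6, 5, 8, 10, 3, 11, 1, 9]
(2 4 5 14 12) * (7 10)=(2 4 5 14 12)(7 10)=[0, 1, 4, 3, 5, 14, 6, 10, 8, 9, 7, 11, 2, 13, 12]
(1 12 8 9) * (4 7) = (1 12 8 9)(4 7) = [0, 12, 2, 3, 7, 5, 6, 4, 9, 1, 10, 11, 8]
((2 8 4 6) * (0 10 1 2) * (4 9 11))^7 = (0 4 9 2 10 6 11 8 1)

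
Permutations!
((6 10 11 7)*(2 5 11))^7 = (2 5 11 7 6 10)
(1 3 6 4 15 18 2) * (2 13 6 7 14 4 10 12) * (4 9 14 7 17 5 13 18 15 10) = (18)(1 3 17 5 13 6 4 10 12 2)(9 14) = [0, 3, 1, 17, 10, 13, 4, 7, 8, 14, 12, 11, 2, 6, 9, 15, 16, 5, 18]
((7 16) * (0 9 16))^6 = (0 16)(7 9)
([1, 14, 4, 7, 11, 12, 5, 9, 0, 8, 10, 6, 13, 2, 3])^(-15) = (0 8 9 7 3 14 1)(2 13 12 5 6 11 4)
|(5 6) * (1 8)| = |(1 8)(5 6)| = 2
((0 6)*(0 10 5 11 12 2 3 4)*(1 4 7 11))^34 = (0 1 10)(2 12 11 7 3)(4 5 6)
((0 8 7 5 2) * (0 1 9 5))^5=(0 7 8)(1 9 5 2)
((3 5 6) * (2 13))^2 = (13)(3 6 5)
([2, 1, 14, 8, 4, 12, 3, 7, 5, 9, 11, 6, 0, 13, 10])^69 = (0 12 5 8 3 6 11 10 14 2)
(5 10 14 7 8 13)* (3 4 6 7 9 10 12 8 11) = (3 4 6 7 11)(5 12 8 13)(9 10 14) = [0, 1, 2, 4, 6, 12, 7, 11, 13, 10, 14, 3, 8, 5, 9]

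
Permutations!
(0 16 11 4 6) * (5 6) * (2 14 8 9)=(0 16 11 4 5 6)(2 14 8 9)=[16, 1, 14, 3, 5, 6, 0, 7, 9, 2, 10, 4, 12, 13, 8, 15, 11]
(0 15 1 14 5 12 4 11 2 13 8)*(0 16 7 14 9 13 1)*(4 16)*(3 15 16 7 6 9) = (0 16 6 9 13 8 4 11 2 1 3 15)(5 12 7 14) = [16, 3, 1, 15, 11, 12, 9, 14, 4, 13, 10, 2, 7, 8, 5, 0, 6]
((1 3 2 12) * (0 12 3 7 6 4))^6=(12)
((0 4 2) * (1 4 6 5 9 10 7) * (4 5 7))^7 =(0 4 9 1 6 2 10 5 7)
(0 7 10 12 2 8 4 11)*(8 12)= [7, 1, 12, 3, 11, 5, 6, 10, 4, 9, 8, 0, 2]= (0 7 10 8 4 11)(2 12)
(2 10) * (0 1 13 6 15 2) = [1, 13, 10, 3, 4, 5, 15, 7, 8, 9, 0, 11, 12, 6, 14, 2] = (0 1 13 6 15 2 10)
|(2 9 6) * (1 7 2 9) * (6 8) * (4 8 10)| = |(1 7 2)(4 8 6 9 10)| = 15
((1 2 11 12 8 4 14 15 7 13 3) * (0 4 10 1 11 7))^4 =(15)(1 3 10 13 8 7 12 2 11)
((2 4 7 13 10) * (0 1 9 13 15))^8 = (0 15 7 4 2 10 13 9 1)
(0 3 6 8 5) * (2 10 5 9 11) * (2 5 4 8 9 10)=(0 3 6 9 11 5)(4 8 10)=[3, 1, 2, 6, 8, 0, 9, 7, 10, 11, 4, 5]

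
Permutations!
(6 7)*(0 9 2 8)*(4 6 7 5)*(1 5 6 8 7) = (0 9 2 7 1 5 4 8) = [9, 5, 7, 3, 8, 4, 6, 1, 0, 2]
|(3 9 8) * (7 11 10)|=3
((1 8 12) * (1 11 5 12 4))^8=((1 8 4)(5 12 11))^8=(1 4 8)(5 11 12)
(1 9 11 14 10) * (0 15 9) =(0 15 9 11 14 10 1) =[15, 0, 2, 3, 4, 5, 6, 7, 8, 11, 1, 14, 12, 13, 10, 9]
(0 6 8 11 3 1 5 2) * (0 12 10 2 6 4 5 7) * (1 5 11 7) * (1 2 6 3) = (0 4 11 1 2 12 10 6 8 7)(3 5) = [4, 2, 12, 5, 11, 3, 8, 0, 7, 9, 6, 1, 10]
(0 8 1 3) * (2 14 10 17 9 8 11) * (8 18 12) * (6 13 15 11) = (0 6 13 15 11 2 14 10 17 9 18 12 8 1 3) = [6, 3, 14, 0, 4, 5, 13, 7, 1, 18, 17, 2, 8, 15, 10, 11, 16, 9, 12]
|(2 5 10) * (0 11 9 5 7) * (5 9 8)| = 7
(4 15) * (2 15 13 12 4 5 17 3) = (2 15 5 17 3)(4 13 12) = [0, 1, 15, 2, 13, 17, 6, 7, 8, 9, 10, 11, 4, 12, 14, 5, 16, 3]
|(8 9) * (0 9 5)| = |(0 9 8 5)| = 4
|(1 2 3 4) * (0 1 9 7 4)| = 12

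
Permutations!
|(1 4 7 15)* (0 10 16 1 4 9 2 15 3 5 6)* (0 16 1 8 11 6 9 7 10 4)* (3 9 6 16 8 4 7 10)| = |(0 7 9 2 15)(1 10)(3 5 6 8 11 16 4)| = 70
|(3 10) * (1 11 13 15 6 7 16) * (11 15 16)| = |(1 15 6 7 11 13 16)(3 10)| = 14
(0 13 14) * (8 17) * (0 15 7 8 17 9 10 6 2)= [13, 1, 0, 3, 4, 5, 2, 8, 9, 10, 6, 11, 12, 14, 15, 7, 16, 17]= (17)(0 13 14 15 7 8 9 10 6 2)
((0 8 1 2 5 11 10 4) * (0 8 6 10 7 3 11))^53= (0 1 10 5 8 6 2 4)(3 7 11)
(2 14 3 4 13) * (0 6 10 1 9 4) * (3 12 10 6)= (0 3)(1 9 4 13 2 14 12 10)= [3, 9, 14, 0, 13, 5, 6, 7, 8, 4, 1, 11, 10, 2, 12]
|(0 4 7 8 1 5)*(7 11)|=7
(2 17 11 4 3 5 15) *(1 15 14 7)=(1 15 2 17 11 4 3 5 14 7)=[0, 15, 17, 5, 3, 14, 6, 1, 8, 9, 10, 4, 12, 13, 7, 2, 16, 11]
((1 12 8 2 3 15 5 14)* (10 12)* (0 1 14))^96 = (0 3 12)(1 15 8)(2 10 5)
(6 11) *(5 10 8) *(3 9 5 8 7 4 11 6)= (3 9 5 10 7 4 11)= [0, 1, 2, 9, 11, 10, 6, 4, 8, 5, 7, 3]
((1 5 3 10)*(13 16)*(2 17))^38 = ((1 5 3 10)(2 17)(13 16))^38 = (17)(1 3)(5 10)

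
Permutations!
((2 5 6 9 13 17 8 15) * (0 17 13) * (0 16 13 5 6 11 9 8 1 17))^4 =((1 17)(2 6 8 15)(5 11 9 16 13))^4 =(17)(5 13 16 9 11)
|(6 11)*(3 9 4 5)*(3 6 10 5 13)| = 4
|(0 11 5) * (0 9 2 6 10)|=7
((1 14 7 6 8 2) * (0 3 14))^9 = ((0 3 14 7 6 8 2 1))^9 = (0 3 14 7 6 8 2 1)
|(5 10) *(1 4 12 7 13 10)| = 7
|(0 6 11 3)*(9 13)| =|(0 6 11 3)(9 13)| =4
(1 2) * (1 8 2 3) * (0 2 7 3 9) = [2, 9, 8, 1, 4, 5, 6, 3, 7, 0] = (0 2 8 7 3 1 9)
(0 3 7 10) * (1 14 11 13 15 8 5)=(0 3 7 10)(1 14 11 13 15 8 5)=[3, 14, 2, 7, 4, 1, 6, 10, 5, 9, 0, 13, 12, 15, 11, 8]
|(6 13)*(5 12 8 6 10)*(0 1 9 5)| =9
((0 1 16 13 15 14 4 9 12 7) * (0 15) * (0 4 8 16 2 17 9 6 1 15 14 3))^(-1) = (0 3 15)(1 6 4 13 16 8 14 7 12 9 17 2) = ((0 15 3)(1 2 17 9 12 7 14 8 16 13 4 6))^(-1)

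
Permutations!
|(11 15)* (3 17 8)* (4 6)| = |(3 17 8)(4 6)(11 15)| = 6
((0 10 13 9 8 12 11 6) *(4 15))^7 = ((0 10 13 9 8 12 11 6)(4 15))^7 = (0 6 11 12 8 9 13 10)(4 15)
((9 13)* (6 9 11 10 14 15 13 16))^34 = (6 9 16)(10 11 13 15 14)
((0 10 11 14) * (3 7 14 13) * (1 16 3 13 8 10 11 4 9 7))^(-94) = ((0 11 8 10 4 9 7 14)(1 16 3))^(-94) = (0 8 4 7)(1 3 16)(9 14 11 10)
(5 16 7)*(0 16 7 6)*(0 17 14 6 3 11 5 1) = (0 16 3 11 5 7 1)(6 17 14) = [16, 0, 2, 11, 4, 7, 17, 1, 8, 9, 10, 5, 12, 13, 6, 15, 3, 14]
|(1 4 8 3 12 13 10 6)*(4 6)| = 6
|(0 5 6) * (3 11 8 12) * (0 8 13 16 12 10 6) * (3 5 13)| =30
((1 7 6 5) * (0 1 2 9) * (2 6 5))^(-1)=(0 9 2 6 5 7 1)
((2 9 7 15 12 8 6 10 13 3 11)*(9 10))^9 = (2 11 3 13 10)(6 15)(7 8)(9 12)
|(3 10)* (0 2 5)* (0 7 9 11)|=|(0 2 5 7 9 11)(3 10)|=6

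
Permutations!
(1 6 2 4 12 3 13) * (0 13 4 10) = (0 13 1 6 2 10)(3 4 12) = [13, 6, 10, 4, 12, 5, 2, 7, 8, 9, 0, 11, 3, 1]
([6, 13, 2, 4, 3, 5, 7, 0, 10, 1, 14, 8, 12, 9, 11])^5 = [7, 9, 2, 4, 3, 5, 0, 6, 10, 13, 14, 8, 12, 1, 11]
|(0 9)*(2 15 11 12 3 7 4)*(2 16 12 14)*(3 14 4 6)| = 42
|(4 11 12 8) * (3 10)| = |(3 10)(4 11 12 8)| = 4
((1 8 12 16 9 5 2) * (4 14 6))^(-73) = ((1 8 12 16 9 5 2)(4 14 6))^(-73) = (1 9 8 5 12 2 16)(4 6 14)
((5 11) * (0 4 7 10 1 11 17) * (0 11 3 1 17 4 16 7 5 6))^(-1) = ((0 16 7 10 17 11 6)(1 3)(4 5))^(-1) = (0 6 11 17 10 7 16)(1 3)(4 5)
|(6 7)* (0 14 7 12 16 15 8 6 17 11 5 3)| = |(0 14 7 17 11 5 3)(6 12 16 15 8)| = 35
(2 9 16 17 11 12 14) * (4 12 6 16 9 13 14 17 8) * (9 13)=(2 9 13 14)(4 12 17 11 6 16 8)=[0, 1, 9, 3, 12, 5, 16, 7, 4, 13, 10, 6, 17, 14, 2, 15, 8, 11]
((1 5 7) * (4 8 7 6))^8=(1 6 8)(4 7 5)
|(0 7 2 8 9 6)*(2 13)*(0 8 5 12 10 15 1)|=9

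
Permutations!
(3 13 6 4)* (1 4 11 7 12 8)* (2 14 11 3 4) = (1 2 14 11 7 12 8)(3 13 6) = [0, 2, 14, 13, 4, 5, 3, 12, 1, 9, 10, 7, 8, 6, 11]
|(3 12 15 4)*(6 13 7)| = 12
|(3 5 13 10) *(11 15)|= 4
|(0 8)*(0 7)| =|(0 8 7)| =3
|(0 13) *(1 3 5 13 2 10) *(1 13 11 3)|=12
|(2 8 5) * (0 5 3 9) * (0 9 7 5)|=|(9)(2 8 3 7 5)|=5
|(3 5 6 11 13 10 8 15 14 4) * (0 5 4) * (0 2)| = |(0 5 6 11 13 10 8 15 14 2)(3 4)| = 10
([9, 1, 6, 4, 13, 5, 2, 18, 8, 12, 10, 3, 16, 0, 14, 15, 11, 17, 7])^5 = [3, 1, 6, 12, 16, 5, 2, 18, 8, 4, 10, 9, 13, 11, 14, 15, 0, 17, 7]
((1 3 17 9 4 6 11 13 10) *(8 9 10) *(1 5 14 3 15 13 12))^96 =((1 15 13 8 9 4 6 11 12)(3 17 10 5 14))^96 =(1 6 8)(3 17 10 5 14)(4 13 12)(9 15 11)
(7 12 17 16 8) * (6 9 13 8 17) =(6 9 13 8 7 12)(16 17) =[0, 1, 2, 3, 4, 5, 9, 12, 7, 13, 10, 11, 6, 8, 14, 15, 17, 16]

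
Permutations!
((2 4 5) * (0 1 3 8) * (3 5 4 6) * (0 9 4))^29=((0 1 5 2 6 3 8 9 4))^29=(0 5 6 8 4 1 2 3 9)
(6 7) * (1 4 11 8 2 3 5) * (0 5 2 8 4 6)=(0 5 1 6 7)(2 3)(4 11)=[5, 6, 3, 2, 11, 1, 7, 0, 8, 9, 10, 4]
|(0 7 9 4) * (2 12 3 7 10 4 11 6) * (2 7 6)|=|(0 10 4)(2 12 3 6 7 9 11)|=21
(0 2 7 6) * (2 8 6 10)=(0 8 6)(2 7 10)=[8, 1, 7, 3, 4, 5, 0, 10, 6, 9, 2]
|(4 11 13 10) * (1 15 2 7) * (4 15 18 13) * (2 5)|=8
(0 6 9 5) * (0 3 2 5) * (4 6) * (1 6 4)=(0 1 6 9)(2 5 3)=[1, 6, 5, 2, 4, 3, 9, 7, 8, 0]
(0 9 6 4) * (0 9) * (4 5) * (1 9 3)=[0, 9, 2, 1, 3, 4, 5, 7, 8, 6]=(1 9 6 5 4 3)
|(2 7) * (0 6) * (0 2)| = |(0 6 2 7)| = 4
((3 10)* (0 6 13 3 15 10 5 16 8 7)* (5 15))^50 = (16)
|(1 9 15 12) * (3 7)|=|(1 9 15 12)(3 7)|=4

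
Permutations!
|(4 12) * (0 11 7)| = |(0 11 7)(4 12)| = 6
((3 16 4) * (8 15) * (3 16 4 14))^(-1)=((3 4 16 14)(8 15))^(-1)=(3 14 16 4)(8 15)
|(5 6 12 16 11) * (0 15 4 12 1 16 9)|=5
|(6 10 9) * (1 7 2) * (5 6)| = 12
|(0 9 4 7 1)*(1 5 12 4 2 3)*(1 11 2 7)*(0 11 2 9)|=14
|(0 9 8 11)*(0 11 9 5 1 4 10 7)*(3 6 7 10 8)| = 9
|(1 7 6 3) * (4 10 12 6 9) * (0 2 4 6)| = |(0 2 4 10 12)(1 7 9 6 3)| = 5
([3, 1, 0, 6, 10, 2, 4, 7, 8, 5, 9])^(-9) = (0 2 5 9 10 4 6 3)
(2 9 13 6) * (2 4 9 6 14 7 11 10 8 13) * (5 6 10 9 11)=(2 10 8 13 14 7 5 6 4 11 9)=[0, 1, 10, 3, 11, 6, 4, 5, 13, 2, 8, 9, 12, 14, 7]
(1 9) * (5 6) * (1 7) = (1 9 7)(5 6) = [0, 9, 2, 3, 4, 6, 5, 1, 8, 7]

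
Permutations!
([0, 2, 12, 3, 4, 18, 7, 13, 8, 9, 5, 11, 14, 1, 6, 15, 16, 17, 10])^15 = [0, 2, 12, 3, 4, 5, 7, 13, 8, 9, 10, 11, 14, 1, 6, 15, 16, 17, 18]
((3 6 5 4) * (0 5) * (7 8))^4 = (8)(0 6 3 4 5)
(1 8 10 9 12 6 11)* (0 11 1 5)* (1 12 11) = (0 1 8 10 9 11 5)(6 12) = [1, 8, 2, 3, 4, 0, 12, 7, 10, 11, 9, 5, 6]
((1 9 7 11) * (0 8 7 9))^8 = ((0 8 7 11 1))^8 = (0 11 8 1 7)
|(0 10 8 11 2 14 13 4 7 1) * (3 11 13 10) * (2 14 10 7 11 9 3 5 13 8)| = 8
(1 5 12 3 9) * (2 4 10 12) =(1 5 2 4 10 12 3 9) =[0, 5, 4, 9, 10, 2, 6, 7, 8, 1, 12, 11, 3]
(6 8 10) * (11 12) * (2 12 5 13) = [0, 1, 12, 3, 4, 13, 8, 7, 10, 9, 6, 5, 11, 2] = (2 12 11 5 13)(6 8 10)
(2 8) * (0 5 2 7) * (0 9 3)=[5, 1, 8, 0, 4, 2, 6, 9, 7, 3]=(0 5 2 8 7 9 3)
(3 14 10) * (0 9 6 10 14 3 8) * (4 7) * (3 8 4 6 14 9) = (0 3 8)(4 7 6 10)(9 14) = [3, 1, 2, 8, 7, 5, 10, 6, 0, 14, 4, 11, 12, 13, 9]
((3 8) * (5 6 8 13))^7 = (3 5 8 13 6)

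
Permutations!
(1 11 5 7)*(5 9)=(1 11 9 5 7)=[0, 11, 2, 3, 4, 7, 6, 1, 8, 5, 10, 9]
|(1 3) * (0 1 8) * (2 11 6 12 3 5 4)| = |(0 1 5 4 2 11 6 12 3 8)| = 10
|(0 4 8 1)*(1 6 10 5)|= 7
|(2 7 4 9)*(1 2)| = 5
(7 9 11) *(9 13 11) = (7 13 11) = [0, 1, 2, 3, 4, 5, 6, 13, 8, 9, 10, 7, 12, 11]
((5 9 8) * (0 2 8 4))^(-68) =(0 9 8)(2 4 5)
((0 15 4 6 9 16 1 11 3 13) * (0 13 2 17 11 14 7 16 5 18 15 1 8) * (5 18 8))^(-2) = (0 5 7 1 8 16 14)(2 11)(3 17)(4 18 6 15 9)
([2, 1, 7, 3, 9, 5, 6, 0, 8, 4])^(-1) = (0 7 2)(4 9)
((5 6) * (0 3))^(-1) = ((0 3)(5 6))^(-1) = (0 3)(5 6)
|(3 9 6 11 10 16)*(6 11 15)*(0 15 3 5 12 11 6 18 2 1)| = 15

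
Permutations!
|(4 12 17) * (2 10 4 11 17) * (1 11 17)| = 4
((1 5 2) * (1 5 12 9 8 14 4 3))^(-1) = ((1 12 9 8 14 4 3)(2 5))^(-1) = (1 3 4 14 8 9 12)(2 5)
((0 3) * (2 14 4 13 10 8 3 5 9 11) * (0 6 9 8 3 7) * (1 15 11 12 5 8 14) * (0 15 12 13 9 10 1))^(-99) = (0 15)(1 13 9 4 14 5 12)(2 7)(8 11)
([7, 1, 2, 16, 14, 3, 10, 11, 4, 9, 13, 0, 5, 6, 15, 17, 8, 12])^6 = (3 17 4)(5 15 8)(12 14 16)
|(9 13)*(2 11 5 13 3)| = |(2 11 5 13 9 3)| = 6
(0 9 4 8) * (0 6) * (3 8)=(0 9 4 3 8 6)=[9, 1, 2, 8, 3, 5, 0, 7, 6, 4]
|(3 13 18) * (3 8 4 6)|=|(3 13 18 8 4 6)|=6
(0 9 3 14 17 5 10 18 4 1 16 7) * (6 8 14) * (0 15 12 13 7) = [9, 16, 2, 6, 1, 10, 8, 15, 14, 3, 18, 11, 13, 7, 17, 12, 0, 5, 4] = (0 9 3 6 8 14 17 5 10 18 4 1 16)(7 15 12 13)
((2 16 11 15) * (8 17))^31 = ((2 16 11 15)(8 17))^31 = (2 15 11 16)(8 17)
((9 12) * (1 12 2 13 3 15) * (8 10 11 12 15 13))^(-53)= ((1 15)(2 8 10 11 12 9)(3 13))^(-53)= (1 15)(2 8 10 11 12 9)(3 13)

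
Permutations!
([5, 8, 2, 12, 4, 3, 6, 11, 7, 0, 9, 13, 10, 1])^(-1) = [9, 13, 2, 5, 4, 0, 6, 8, 1, 10, 12, 7, 3, 11]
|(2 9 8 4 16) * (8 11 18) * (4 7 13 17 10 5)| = 12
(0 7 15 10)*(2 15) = [7, 1, 15, 3, 4, 5, 6, 2, 8, 9, 0, 11, 12, 13, 14, 10] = (0 7 2 15 10)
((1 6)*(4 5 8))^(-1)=(1 6)(4 8 5)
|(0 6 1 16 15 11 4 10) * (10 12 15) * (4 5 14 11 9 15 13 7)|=60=|(0 6 1 16 10)(4 12 13 7)(5 14 11)(9 15)|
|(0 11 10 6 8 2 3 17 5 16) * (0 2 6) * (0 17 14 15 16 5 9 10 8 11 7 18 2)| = |(0 7 18 2 3 14 15 16)(6 11 8)(9 10 17)| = 24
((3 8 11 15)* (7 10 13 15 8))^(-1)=(3 15 13 10 7)(8 11)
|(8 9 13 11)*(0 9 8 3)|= |(0 9 13 11 3)|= 5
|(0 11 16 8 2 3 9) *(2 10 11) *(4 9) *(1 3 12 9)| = |(0 2 12 9)(1 3 4)(8 10 11 16)| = 12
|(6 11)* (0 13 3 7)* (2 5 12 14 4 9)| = |(0 13 3 7)(2 5 12 14 4 9)(6 11)| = 12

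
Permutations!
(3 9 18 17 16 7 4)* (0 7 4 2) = (0 7 2)(3 9 18 17 16 4) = [7, 1, 0, 9, 3, 5, 6, 2, 8, 18, 10, 11, 12, 13, 14, 15, 4, 16, 17]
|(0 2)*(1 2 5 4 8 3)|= |(0 5 4 8 3 1 2)|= 7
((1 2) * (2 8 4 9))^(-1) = (1 2 9 4 8)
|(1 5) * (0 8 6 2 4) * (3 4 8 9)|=12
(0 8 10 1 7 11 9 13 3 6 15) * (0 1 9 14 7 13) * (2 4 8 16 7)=(0 16 7 11 14 2 4 8 10 9)(1 13 3 6 15)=[16, 13, 4, 6, 8, 5, 15, 11, 10, 0, 9, 14, 12, 3, 2, 1, 7]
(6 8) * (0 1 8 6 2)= (0 1 8 2)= [1, 8, 0, 3, 4, 5, 6, 7, 2]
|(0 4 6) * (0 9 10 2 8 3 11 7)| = 10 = |(0 4 6 9 10 2 8 3 11 7)|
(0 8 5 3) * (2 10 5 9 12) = (0 8 9 12 2 10 5 3) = [8, 1, 10, 0, 4, 3, 6, 7, 9, 12, 5, 11, 2]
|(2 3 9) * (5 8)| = 6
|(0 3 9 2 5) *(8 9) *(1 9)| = 7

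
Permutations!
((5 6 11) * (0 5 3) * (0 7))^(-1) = ((0 5 6 11 3 7))^(-1) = (0 7 3 11 6 5)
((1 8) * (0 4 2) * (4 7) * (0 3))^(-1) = ((0 7 4 2 3)(1 8))^(-1) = (0 3 2 4 7)(1 8)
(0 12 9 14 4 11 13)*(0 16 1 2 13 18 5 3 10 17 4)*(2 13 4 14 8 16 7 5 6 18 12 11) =[11, 13, 4, 10, 2, 3, 18, 5, 16, 8, 17, 12, 9, 7, 0, 15, 1, 14, 6] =(0 11 12 9 8 16 1 13 7 5 3 10 17 14)(2 4)(6 18)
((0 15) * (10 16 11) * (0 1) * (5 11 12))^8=((0 15 1)(5 11 10 16 12))^8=(0 1 15)(5 16 11 12 10)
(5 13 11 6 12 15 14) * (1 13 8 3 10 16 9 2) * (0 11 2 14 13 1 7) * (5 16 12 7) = (0 11 6 7)(2 5 8 3 10 12 15 13)(9 14 16) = [11, 1, 5, 10, 4, 8, 7, 0, 3, 14, 12, 6, 15, 2, 16, 13, 9]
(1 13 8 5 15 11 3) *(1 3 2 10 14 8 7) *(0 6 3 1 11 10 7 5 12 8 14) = (0 6 3 1 13 5 15 10)(2 7 11)(8 12) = [6, 13, 7, 1, 4, 15, 3, 11, 12, 9, 0, 2, 8, 5, 14, 10]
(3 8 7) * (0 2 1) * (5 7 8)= (8)(0 2 1)(3 5 7)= [2, 0, 1, 5, 4, 7, 6, 3, 8]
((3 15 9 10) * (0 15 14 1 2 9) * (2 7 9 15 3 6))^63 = (0 1 10 15 14 9 2 3 7 6)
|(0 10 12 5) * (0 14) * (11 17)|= 10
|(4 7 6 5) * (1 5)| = 5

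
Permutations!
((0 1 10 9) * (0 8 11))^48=(11)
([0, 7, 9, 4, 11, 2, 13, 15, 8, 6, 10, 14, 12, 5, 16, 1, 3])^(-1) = (1 15 7)(2 5 13 6 9)(3 16 14 11 4)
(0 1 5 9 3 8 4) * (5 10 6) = (0 1 10 6 5 9 3 8 4) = [1, 10, 2, 8, 0, 9, 5, 7, 4, 3, 6]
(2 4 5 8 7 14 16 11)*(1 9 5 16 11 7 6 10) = (1 9 5 8 6 10)(2 4 16 7 14 11) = [0, 9, 4, 3, 16, 8, 10, 14, 6, 5, 1, 2, 12, 13, 11, 15, 7]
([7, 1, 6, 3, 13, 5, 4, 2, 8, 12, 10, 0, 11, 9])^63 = [0, 1, 2, 3, 4, 5, 6, 7, 8, 9, 10, 11, 12, 13]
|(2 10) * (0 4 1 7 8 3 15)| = 14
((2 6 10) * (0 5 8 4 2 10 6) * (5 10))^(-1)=(0 2 4 8 5 10)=((0 10 5 8 4 2))^(-1)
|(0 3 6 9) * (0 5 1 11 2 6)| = 6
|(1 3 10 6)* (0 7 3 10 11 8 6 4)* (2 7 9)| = 11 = |(0 9 2 7 3 11 8 6 1 10 4)|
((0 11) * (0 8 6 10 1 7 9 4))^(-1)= ((0 11 8 6 10 1 7 9 4))^(-1)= (0 4 9 7 1 10 6 8 11)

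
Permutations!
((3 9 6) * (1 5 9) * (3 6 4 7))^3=(1 4)(3 9)(5 7)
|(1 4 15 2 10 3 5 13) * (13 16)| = |(1 4 15 2 10 3 5 16 13)| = 9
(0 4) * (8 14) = (0 4)(8 14) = [4, 1, 2, 3, 0, 5, 6, 7, 14, 9, 10, 11, 12, 13, 8]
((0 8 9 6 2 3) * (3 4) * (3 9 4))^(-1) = ((0 8 4 9 6 2 3))^(-1) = (0 3 2 6 9 4 8)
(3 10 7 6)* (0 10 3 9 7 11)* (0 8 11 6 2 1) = (0 10 6 9 7 2 1)(8 11) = [10, 0, 1, 3, 4, 5, 9, 2, 11, 7, 6, 8]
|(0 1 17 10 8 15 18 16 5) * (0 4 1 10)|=10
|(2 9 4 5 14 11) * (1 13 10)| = 6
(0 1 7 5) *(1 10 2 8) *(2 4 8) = (0 10 4 8 1 7 5) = [10, 7, 2, 3, 8, 0, 6, 5, 1, 9, 4]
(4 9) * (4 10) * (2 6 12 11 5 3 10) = [0, 1, 6, 10, 9, 3, 12, 7, 8, 2, 4, 5, 11] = (2 6 12 11 5 3 10 4 9)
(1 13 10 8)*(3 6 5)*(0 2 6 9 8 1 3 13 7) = (0 2 6 5 13 10 1 7)(3 9 8) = [2, 7, 6, 9, 4, 13, 5, 0, 3, 8, 1, 11, 12, 10]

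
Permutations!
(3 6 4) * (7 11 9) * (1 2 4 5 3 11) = [0, 2, 4, 6, 11, 3, 5, 1, 8, 7, 10, 9] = (1 2 4 11 9 7)(3 6 5)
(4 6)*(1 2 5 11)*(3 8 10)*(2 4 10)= (1 4 6 10 3 8 2 5 11)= [0, 4, 5, 8, 6, 11, 10, 7, 2, 9, 3, 1]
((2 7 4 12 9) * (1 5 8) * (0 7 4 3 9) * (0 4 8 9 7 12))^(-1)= (0 4 12)(1 8 2 9 5)(3 7)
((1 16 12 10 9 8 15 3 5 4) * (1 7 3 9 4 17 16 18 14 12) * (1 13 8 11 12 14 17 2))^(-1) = (1 2 5 3 7 4 10 12 11 9 15 8 13 16 17 18)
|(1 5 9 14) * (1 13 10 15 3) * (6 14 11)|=|(1 5 9 11 6 14 13 10 15 3)|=10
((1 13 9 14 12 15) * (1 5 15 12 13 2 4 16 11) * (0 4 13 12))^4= (0 1 14 16 13)(2 12 11 9 4)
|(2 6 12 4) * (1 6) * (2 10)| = 6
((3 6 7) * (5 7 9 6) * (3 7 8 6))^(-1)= ((3 5 8 6 9))^(-1)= (3 9 6 8 5)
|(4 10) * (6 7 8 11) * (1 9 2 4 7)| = 9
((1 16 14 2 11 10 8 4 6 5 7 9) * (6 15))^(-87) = ((1 16 14 2 11 10 8 4 15 6 5 7 9))^(-87) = (1 11 15 9 2 4 7 14 8 5 16 10 6)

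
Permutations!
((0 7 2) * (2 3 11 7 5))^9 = (11)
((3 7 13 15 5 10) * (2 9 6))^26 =(2 6 9)(3 13 5)(7 15 10)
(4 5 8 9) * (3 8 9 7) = [0, 1, 2, 8, 5, 9, 6, 3, 7, 4] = (3 8 7)(4 5 9)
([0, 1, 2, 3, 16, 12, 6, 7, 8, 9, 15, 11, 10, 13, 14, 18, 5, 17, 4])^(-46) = (4 12 18 5 15 16 10)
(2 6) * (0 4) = (0 4)(2 6) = [4, 1, 6, 3, 0, 5, 2]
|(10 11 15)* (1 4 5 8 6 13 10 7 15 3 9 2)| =22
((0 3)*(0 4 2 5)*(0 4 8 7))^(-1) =((0 3 8 7)(2 5 4))^(-1) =(0 7 8 3)(2 4 5)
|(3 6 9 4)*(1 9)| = |(1 9 4 3 6)| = 5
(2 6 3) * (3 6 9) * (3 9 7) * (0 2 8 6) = (9)(0 2 7 3 8 6) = [2, 1, 7, 8, 4, 5, 0, 3, 6, 9]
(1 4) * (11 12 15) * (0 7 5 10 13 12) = [7, 4, 2, 3, 1, 10, 6, 5, 8, 9, 13, 0, 15, 12, 14, 11] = (0 7 5 10 13 12 15 11)(1 4)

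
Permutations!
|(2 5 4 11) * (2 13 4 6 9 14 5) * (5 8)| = 15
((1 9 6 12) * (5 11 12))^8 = (1 6 11)(5 12 9)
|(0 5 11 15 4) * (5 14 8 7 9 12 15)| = 8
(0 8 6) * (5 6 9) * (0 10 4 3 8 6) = (0 6 10 4 3 8 9 5) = [6, 1, 2, 8, 3, 0, 10, 7, 9, 5, 4]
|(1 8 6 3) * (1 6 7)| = 6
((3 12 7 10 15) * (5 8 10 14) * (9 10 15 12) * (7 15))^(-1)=((3 9 10 12 15)(5 8 7 14))^(-1)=(3 15 12 10 9)(5 14 7 8)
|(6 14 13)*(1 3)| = 6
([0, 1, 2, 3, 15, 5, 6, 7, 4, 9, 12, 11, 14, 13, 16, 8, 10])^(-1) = (4 8 15)(10 16 14 12)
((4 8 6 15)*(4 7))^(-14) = ((4 8 6 15 7))^(-14) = (4 8 6 15 7)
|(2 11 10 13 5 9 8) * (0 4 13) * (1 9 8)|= 8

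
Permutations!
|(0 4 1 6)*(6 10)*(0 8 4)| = 5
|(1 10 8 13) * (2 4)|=4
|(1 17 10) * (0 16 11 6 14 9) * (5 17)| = 12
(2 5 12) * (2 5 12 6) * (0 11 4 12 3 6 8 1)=(0 11 4 12 5 8 1)(2 3 6)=[11, 0, 3, 6, 12, 8, 2, 7, 1, 9, 10, 4, 5]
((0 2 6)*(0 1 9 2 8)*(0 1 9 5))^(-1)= (0 5 1 8)(2 9 6)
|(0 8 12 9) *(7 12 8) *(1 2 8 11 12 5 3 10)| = |(0 7 5 3 10 1 2 8 11 12 9)| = 11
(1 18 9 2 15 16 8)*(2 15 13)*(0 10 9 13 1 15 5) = (0 10 9 5)(1 18 13 2)(8 15 16) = [10, 18, 1, 3, 4, 0, 6, 7, 15, 5, 9, 11, 12, 2, 14, 16, 8, 17, 13]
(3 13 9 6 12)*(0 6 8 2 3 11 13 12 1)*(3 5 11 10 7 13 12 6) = [3, 0, 5, 6, 4, 11, 1, 13, 2, 8, 7, 12, 10, 9] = (0 3 6 1)(2 5 11 12 10 7 13 9 8)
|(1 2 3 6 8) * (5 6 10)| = |(1 2 3 10 5 6 8)| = 7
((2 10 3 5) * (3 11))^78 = ((2 10 11 3 5))^78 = (2 3 10 5 11)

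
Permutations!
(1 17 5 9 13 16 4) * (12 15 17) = [0, 12, 2, 3, 1, 9, 6, 7, 8, 13, 10, 11, 15, 16, 14, 17, 4, 5] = (1 12 15 17 5 9 13 16 4)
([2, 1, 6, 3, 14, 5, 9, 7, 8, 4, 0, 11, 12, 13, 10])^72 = [6, 1, 9, 3, 10, 5, 4, 7, 8, 14, 2, 11, 12, 13, 0]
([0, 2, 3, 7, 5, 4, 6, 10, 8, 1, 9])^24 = (10)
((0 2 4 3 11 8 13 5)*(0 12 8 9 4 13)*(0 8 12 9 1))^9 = ((0 2 13 5 9 4 3 11 1))^9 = (13)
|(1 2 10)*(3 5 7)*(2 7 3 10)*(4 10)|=4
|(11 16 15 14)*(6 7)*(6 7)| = |(11 16 15 14)| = 4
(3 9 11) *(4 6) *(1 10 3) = (1 10 3 9 11)(4 6) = [0, 10, 2, 9, 6, 5, 4, 7, 8, 11, 3, 1]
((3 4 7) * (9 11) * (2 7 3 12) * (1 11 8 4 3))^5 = (2 12 7)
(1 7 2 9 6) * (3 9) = (1 7 2 3 9 6) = [0, 7, 3, 9, 4, 5, 1, 2, 8, 6]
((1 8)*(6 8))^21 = ((1 6 8))^21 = (8)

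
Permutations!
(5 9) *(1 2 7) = [0, 2, 7, 3, 4, 9, 6, 1, 8, 5] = (1 2 7)(5 9)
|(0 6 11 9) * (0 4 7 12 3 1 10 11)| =|(0 6)(1 10 11 9 4 7 12 3)| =8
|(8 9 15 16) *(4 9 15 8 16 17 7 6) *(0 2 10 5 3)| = 35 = |(0 2 10 5 3)(4 9 8 15 17 7 6)|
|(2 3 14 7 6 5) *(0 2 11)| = 8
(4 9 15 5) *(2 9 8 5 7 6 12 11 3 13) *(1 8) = (1 8 5 4)(2 9 15 7 6 12 11 3 13) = [0, 8, 9, 13, 1, 4, 12, 6, 5, 15, 10, 3, 11, 2, 14, 7]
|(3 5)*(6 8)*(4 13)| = |(3 5)(4 13)(6 8)| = 2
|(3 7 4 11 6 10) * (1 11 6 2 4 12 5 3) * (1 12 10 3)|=10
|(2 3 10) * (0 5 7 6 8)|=15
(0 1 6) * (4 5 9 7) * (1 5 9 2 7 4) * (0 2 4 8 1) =(0 5 4 9 8 1 6 2 7) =[5, 6, 7, 3, 9, 4, 2, 0, 1, 8]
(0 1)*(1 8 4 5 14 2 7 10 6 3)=(0 8 4 5 14 2 7 10 6 3 1)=[8, 0, 7, 1, 5, 14, 3, 10, 4, 9, 6, 11, 12, 13, 2]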